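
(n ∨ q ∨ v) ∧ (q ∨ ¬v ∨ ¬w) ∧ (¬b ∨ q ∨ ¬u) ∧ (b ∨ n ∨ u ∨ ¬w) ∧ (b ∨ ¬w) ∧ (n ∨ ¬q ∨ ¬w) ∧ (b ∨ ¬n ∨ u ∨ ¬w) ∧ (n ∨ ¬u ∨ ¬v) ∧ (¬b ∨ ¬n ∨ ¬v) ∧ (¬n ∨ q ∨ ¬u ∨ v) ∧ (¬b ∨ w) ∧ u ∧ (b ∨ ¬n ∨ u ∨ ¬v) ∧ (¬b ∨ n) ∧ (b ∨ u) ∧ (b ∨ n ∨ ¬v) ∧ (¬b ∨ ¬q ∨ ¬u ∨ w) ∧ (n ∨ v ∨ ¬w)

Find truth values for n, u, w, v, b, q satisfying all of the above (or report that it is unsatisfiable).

n = True, u = True, w = False, v = True, b = False, q = True

Unit clause (u) forces u = True.
Set n = True.
Set w = False.
  then (¬b ∨ w) forces b = False.
Set v = True.
Set q = True.
All clauses satisfied.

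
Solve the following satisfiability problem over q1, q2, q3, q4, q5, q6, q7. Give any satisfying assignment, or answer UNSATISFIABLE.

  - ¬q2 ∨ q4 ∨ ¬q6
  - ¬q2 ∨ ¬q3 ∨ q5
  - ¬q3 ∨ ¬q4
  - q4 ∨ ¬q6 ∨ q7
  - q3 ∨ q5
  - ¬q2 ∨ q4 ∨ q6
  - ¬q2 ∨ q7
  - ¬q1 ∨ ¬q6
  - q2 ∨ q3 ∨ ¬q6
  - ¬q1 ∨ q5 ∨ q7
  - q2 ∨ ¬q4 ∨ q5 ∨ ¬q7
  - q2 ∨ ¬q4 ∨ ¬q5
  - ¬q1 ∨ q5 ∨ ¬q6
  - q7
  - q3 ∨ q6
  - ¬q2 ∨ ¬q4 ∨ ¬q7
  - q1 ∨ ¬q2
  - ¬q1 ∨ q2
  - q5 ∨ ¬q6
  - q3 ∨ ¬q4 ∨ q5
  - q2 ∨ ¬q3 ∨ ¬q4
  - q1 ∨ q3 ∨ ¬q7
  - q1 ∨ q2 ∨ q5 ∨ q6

q1: False, q2: False, q3: True, q4: False, q5: True, q6: True, q7: True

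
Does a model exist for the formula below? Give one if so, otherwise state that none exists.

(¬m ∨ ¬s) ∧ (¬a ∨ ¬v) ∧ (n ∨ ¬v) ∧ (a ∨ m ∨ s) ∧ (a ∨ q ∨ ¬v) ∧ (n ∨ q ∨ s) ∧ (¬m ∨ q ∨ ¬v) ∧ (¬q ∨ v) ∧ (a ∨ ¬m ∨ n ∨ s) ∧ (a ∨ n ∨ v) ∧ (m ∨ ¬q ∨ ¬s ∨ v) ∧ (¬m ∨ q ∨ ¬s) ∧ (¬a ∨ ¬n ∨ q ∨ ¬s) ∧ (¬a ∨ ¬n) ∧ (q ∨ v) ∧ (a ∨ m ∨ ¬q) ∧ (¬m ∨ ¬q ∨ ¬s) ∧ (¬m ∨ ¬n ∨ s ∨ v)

Try q = False:
  (q ∨ v) forces v = True.
  (¬a ∨ ¬v) forces a = False.
  clause (a ∨ q ∨ ¬v) is falsified — backtrack.
So q = True.
  then (¬q ∨ v) forces v = True.
  then (¬a ∨ ¬v) forces a = False.
  then (n ∨ ¬v) forces n = True.
  then (a ∨ m ∨ ¬q) forces m = True.
  then (¬m ∨ ¬q ∨ ¬s) forces s = False.
All clauses satisfied.

q = True; s = False; a = False; n = True; m = True; v = True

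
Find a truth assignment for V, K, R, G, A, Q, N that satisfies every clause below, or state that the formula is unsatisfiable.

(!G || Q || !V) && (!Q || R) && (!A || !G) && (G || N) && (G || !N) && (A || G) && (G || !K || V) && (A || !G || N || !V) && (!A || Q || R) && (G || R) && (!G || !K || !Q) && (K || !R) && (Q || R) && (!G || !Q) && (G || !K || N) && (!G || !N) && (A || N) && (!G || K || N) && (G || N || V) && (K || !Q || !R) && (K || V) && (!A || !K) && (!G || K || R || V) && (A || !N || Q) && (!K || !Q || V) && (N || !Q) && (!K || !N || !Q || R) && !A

Unsatisfiable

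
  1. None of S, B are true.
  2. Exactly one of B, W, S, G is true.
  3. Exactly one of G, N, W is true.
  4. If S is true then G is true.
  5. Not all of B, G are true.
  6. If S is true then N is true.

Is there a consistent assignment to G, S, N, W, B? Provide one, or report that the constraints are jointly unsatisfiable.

G = True, S = False, N = False, W = False, B = False

  (1) {S, B}: 0 true — none ✓
  (2) {B, W, S, G}: 1 true — exactly one ✓
  (3) {G, N, W}: 1 true — exactly one ✓
  (4) S=F ⇒ G: vacuous ✓
  (5) {B, G}: 1/2 true — not all ✓
  (6) S=F ⇒ N: vacuous ✓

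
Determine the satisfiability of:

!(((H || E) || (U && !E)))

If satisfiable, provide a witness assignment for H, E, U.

H = False, E = False, U = False

  !(((H || E) || (U && !E))) = True
    (H || E) || (U && !E) = False
      H || E = False
      U && !E = False
        !E = True
The formula evaluates to True.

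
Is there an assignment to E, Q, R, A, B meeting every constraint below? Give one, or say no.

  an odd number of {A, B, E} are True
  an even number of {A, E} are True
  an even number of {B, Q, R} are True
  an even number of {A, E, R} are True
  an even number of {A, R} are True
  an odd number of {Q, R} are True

E=F, Q=T, R=F, A=F, B=T

{A, B, E}: 1 true → odd ✓
{A, E}: 0 true → even ✓
{B, Q, R}: 2 true → even ✓
{A, E, R}: 0 true → even ✓
{A, R}: 0 true → even ✓
{Q, R}: 1 true → odd ✓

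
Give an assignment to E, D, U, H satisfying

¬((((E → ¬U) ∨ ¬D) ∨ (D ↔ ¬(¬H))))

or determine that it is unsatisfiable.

E: True, D: True, U: True, H: False

  ¬((((E → ¬U) ∨ ¬D) ∨ (D ↔ ¬(¬H)))) = True
    ((E → ¬U) ∨ ¬D) ∨ (D ↔ ¬(¬H)) = False
      (E → ¬U) ∨ ¬D = False
        E → ¬U = False
          ¬U = False
        ¬D = False
      D ↔ ¬(¬H) = False
        ¬(¬H) = False
          ¬H = True
The formula evaluates to True.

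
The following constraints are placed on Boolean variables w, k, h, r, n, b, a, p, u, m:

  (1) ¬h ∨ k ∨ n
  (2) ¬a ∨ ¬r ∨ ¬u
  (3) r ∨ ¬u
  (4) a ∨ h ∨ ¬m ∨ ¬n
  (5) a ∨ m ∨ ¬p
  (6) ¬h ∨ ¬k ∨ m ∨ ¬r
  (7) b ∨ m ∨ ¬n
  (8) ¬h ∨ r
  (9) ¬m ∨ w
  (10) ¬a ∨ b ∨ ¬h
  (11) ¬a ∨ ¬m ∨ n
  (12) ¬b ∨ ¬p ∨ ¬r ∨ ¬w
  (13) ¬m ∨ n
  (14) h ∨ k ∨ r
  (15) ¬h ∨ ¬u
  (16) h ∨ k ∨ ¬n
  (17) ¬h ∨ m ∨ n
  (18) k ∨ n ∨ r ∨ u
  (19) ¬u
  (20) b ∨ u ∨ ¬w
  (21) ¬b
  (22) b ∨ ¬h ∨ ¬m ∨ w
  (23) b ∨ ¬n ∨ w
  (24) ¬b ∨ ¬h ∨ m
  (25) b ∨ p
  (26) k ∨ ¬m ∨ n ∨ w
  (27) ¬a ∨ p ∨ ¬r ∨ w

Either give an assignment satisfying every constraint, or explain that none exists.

Unit clause (¬u) forces u = False.
Unit clause (¬b) forces b = False.
In (b ∨ p) only p is left, so p = True.
In (b ∨ u ∨ ¬w) only ¬w is left, so w = False.
In (b ∨ ¬n ∨ w) only ¬n is left, so n = False.
In (¬m ∨ w) only ¬m is left, so m = False.
In (¬h ∨ m ∨ n) only ¬h is left, so h = False.
In (a ∨ m ∨ ¬p) only a is left, so a = True.
Set k = True.
Set r = True.
All clauses satisfied.

w = False, k = True, h = False, r = True, n = False, b = False, a = True, p = True, u = False, m = False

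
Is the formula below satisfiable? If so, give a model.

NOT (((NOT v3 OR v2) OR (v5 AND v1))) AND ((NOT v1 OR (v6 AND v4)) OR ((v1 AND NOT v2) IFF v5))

v1: False, v2: False, v3: True, v4: True, v5: False, v6: False

  NOT (((NOT v3 OR v2) OR (v5 AND v1))) = True
    (NOT v3 OR v2) OR (v5 AND v1) = False
      NOT v3 OR v2 = False
        NOT v3 = False
      v5 AND v1 = False
  (NOT v1 OR (v6 AND v4)) OR ((v1 AND NOT v2) IFF v5) = True
    NOT v1 OR (v6 AND v4) = True
      NOT v1 = True
      v6 AND v4 = False
    (v1 AND NOT v2) IFF v5 = True
      v1 AND NOT v2 = False
        NOT v2 = True
Both conjuncts True, so the formula holds.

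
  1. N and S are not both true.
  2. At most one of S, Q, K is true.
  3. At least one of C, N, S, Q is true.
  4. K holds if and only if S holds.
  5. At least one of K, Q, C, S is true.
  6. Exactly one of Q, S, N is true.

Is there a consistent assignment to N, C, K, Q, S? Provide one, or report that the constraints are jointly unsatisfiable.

N = False, C = True, K = False, Q = True, S = False

  (1) N=F, S=F — not both ✓
  (2) {S, Q, K}: 1 true — at most one ✓
  (3) {C, N, S, Q}: 2 true — at least one ✓
  (4) K=F, S=F — same ✓
  (5) {K, Q, C, S}: 2 true — at least one ✓
  (6) {Q, S, N}: 1 true — exactly one ✓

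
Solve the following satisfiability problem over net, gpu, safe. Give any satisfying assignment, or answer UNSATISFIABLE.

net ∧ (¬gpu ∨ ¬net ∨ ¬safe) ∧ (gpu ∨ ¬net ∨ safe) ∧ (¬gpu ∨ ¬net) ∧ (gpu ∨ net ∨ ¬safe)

net = True, gpu = False, safe = True

Unit clause (net) forces net = True.
In (¬gpu ∨ ¬net) only ¬gpu is left, so gpu = False.
In (gpu ∨ ¬net ∨ safe) only safe is left, so safe = True.
All clauses satisfied.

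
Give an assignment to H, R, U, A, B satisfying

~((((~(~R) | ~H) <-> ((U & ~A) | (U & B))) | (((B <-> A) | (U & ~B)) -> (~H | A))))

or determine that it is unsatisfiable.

H: True; R: True; U: False; A: False; B: False

  ~((((~(~R) | ~H) <-> ((U & ~A) | (U & B))) | (((B <-> A) | (U & ~B)) -> (~H | A)))) = True
    ((~(~R) | ~H) <-> ((U & ~A) | (U & B))) | (((B <-> A) | (U & ~B)) -> (~H | A)) = False
      (~(~R) | ~H) <-> ((U & ~A) | (U & B)) = False
        ~(~R) | ~H = True
          ~(~R) = True
            ~R = False
          ~H = False
        (U & ~A) | (U & B) = False
          U & ~A = False
            ~A = True
          U & B = False
      ((B <-> A) | (U & ~B)) -> (~H | A) = False
        (B <-> A) | (U & ~B) = True
          B <-> A = True
          U & ~B = False
            ~B = True
        ~H | A = False
          ~H = False
The formula evaluates to True.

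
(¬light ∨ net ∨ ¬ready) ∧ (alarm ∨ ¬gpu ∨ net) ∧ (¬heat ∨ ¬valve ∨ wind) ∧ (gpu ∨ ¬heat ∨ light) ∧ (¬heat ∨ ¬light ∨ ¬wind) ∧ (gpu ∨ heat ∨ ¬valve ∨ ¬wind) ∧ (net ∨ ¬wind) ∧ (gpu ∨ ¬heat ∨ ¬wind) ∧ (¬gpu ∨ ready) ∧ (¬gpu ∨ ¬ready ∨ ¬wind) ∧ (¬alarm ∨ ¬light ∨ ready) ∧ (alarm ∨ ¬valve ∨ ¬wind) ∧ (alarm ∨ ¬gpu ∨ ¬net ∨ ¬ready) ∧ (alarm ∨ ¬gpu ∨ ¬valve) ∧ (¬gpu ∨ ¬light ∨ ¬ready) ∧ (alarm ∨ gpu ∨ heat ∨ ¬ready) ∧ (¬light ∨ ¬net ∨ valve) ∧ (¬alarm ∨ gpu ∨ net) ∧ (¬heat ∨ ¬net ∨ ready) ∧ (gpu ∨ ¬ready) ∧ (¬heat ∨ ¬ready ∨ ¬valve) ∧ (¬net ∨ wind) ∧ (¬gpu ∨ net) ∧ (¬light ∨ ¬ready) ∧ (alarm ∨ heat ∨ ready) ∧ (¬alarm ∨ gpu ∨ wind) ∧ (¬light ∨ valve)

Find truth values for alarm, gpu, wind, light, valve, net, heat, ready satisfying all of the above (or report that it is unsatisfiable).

alarm: True; gpu: False; wind: True; light: False; valve: False; net: True; heat: False; ready: False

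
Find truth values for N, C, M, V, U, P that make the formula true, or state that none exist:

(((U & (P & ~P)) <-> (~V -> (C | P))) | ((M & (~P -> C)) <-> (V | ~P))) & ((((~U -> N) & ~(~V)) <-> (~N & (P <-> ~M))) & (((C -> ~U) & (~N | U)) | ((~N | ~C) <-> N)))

N: True; C: False; M: False; V: False; U: True; P: True

  ((U & (P & ~P)) <-> (~V -> (C | P))) | ((M & (~P -> C)) <-> (V | ~P)) = True
    (U & (P & ~P)) <-> (~V -> (C | P)) = False
      U & (P & ~P) = False
        P & ~P = False
          ~P = False
      ~V -> (C | P) = True
        ~V = True
        C | P = True
    (M & (~P -> C)) <-> (V | ~P) = True
      M & (~P -> C) = False
        ~P -> C = True
          ~P = False
      V | ~P = False
        ~P = False
  (((~U -> N) & ~(~V)) <-> (~N & (P <-> ~M))) & (((C -> ~U) & (~N | U)) | ((~N | ~C) <-> N)) = True
    ((~U -> N) & ~(~V)) <-> (~N & (P <-> ~M)) = True
      (~U -> N) & ~(~V) = False
        ~U -> N = True
          ~U = False
        ~(~V) = False
          ~V = True
      ~N & (P <-> ~M) = False
        ~N = False
        P <-> ~M = True
          ~M = True
    ((C -> ~U) & (~N | U)) | ((~N | ~C) <-> N) = True
      (C -> ~U) & (~N | U) = True
        C -> ~U = True
          ~U = False
        ~N | U = True
          ~N = False
      (~N | ~C) <-> N = True
        ~N | ~C = True
          ~N = False
          ~C = True
Both conjuncts True, so the formula holds.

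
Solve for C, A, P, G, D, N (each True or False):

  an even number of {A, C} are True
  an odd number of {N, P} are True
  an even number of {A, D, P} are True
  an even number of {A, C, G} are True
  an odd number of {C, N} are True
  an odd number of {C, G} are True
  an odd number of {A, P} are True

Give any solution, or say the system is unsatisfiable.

No satisfying assignment exists.

Adding constraints 1, 2, 5, 7 mod 2: every variable appears an even number of times on the left, so the left side is 0.
But the right sides sum to 1 (mod 2). 0 ≠ 1 — the system is inconsistent.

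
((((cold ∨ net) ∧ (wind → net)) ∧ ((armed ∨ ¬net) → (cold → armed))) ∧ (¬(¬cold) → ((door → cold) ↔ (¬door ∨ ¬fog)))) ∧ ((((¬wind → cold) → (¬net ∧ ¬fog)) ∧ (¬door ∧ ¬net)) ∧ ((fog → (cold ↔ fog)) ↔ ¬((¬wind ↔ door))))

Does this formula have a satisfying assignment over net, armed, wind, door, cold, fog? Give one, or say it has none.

net = False, armed = True, wind = False, door = False, cold = True, fog = False

  (((cold ∨ net) ∧ (wind → net)) ∧ ((armed ∨ ¬net) → (cold → armed))) ∧ (¬(¬cold) → ((door → cold) ↔ (¬door ∨ ¬fog))) = True
    ((cold ∨ net) ∧ (wind → net)) ∧ ((armed ∨ ¬net) → (cold → armed)) = True
      (cold ∨ net) ∧ (wind → net) = True
        cold ∨ net = True
        wind → net = True
      (armed ∨ ¬net) → (cold → armed) = True
        armed ∨ ¬net = True
          ¬net = True
        cold → armed = True
    ¬(¬cold) → ((door → cold) ↔ (¬door ∨ ¬fog)) = True
      ¬(¬cold) = True
        ¬cold = False
      (door → cold) ↔ (¬door ∨ ¬fog) = True
        door → cold = True
        ¬door ∨ ¬fog = True
          ¬door = True
          ¬fog = True
  (((¬wind → cold) → (¬net ∧ ¬fog)) ∧ (¬door ∧ ¬net)) ∧ ((fog → (cold ↔ fog)) ↔ ¬((¬wind ↔ door))) = True
    ((¬wind → cold) → (¬net ∧ ¬fog)) ∧ (¬door ∧ ¬net) = True
      (¬wind → cold) → (¬net ∧ ¬fog) = True
        ¬wind → cold = True
          ¬wind = True
        ¬net ∧ ¬fog = True
          ¬net = True
          ¬fog = True
      ¬door ∧ ¬net = True
        ¬door = True
        ¬net = True
    (fog → (cold ↔ fog)) ↔ ¬((¬wind ↔ door)) = True
      fog → (cold ↔ fog) = True
        cold ↔ fog = False
      ¬((¬wind ↔ door)) = True
        ¬wind ↔ door = False
          ¬wind = True
Both conjuncts True, so the formula holds.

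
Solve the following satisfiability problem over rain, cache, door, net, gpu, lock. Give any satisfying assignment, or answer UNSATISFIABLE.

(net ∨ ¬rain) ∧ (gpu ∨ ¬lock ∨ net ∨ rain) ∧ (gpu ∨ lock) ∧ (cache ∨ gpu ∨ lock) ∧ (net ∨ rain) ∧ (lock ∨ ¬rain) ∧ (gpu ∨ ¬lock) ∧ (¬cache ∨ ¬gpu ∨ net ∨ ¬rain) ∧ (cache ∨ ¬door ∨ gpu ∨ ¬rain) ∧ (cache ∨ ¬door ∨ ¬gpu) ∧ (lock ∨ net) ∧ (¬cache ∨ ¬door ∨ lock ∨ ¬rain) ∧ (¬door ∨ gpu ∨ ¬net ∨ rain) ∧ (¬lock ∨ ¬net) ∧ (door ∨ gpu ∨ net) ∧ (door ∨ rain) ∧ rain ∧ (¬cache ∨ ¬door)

UNSATISFIABLE

Case rain = True:
  (net ∨ ¬rain) forces net = True.
  (lock ∨ ¬rain) forces lock = True.
  Clause (¬lock ∨ ¬net) is falsified — contradiction.
Case rain = False:
  Clause (rain) is falsified — contradiction.
Both cases fail, so the formula is unsatisfiable.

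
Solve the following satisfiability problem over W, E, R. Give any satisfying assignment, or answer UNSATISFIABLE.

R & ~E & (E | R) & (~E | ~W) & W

Unit clause (R) forces R = True.
Unit clause (~E) forces E = False.
Unit clause (W) forces W = True.
All clauses satisfied.

W=T, E=F, R=T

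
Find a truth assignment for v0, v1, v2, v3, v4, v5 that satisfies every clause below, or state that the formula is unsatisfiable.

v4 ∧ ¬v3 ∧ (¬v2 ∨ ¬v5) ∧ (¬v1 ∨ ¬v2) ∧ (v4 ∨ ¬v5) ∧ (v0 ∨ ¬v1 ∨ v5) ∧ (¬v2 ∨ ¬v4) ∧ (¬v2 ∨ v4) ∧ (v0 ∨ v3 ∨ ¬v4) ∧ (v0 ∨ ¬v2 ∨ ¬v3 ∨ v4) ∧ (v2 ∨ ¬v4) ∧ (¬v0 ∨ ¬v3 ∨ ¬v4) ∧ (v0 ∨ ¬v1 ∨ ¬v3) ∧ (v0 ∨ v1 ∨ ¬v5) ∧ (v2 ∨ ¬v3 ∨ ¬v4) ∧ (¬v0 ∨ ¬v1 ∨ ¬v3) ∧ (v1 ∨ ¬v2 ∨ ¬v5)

No satisfying assignment exists.

Case v2 = True:
  (v4) forces v4 = True.
  Clause (¬v2 ∨ ¬v4) is falsified — contradiction.
Case v2 = False:
  (v4) forces v4 = True.
  Clause (v2 ∨ ¬v4) is falsified — contradiction.
Both cases fail, so the formula is unsatisfiable.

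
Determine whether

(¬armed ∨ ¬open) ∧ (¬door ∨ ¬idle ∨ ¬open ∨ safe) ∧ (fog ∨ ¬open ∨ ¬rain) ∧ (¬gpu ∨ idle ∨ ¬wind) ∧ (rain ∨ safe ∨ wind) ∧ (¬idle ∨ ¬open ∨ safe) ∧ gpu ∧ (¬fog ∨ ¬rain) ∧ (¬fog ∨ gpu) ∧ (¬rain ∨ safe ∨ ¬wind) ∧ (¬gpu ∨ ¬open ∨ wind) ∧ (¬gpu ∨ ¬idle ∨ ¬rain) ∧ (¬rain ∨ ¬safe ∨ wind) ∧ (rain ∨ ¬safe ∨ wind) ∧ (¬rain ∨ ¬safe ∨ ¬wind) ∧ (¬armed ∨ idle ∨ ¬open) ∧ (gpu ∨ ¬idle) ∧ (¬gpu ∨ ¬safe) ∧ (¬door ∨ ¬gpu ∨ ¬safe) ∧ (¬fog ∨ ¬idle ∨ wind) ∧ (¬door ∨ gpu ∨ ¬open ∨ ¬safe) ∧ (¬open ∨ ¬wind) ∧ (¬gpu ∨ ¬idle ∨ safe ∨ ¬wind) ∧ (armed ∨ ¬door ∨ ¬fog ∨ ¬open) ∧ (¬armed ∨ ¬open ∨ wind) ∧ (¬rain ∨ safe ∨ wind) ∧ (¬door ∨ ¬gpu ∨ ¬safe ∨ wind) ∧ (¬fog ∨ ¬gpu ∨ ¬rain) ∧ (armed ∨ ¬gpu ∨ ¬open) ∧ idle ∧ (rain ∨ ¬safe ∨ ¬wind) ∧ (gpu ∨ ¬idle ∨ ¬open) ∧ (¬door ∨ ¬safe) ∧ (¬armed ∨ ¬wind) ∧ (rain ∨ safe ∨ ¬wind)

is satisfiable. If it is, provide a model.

Case idle = True:
  (gpu) forces gpu = True.
  (¬gpu ∨ ¬idle ∨ ¬rain) forces rain = False.
  (¬gpu ∨ ¬safe) forces safe = False.
  (rain ∨ safe ∨ wind) forces wind = True.
  Clause (¬gpu ∨ ¬idle ∨ safe ∨ ¬wind) is falsified — contradiction.
Case idle = False:
  Clause (idle) is falsified — contradiction.
Both cases fail, so the formula is unsatisfiable.

UNSATISFIABLE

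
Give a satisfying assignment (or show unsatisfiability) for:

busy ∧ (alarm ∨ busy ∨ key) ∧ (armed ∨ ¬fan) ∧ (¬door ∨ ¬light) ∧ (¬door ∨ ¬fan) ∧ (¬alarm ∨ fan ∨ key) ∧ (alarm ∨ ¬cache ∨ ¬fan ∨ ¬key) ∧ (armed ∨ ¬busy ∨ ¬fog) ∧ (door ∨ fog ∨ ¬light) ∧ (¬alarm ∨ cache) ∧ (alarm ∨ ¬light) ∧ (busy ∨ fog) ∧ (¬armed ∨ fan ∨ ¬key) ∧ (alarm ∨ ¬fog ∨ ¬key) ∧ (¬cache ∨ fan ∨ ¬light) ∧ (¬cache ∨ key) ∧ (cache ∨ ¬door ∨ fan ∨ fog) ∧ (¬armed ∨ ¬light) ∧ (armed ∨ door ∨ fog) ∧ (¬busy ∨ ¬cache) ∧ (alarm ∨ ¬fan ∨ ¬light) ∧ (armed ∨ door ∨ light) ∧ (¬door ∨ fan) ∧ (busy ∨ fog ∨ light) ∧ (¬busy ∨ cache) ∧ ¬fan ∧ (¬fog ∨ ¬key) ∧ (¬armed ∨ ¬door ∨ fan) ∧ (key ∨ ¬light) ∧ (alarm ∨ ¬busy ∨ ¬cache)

Case busy = True:
  (¬busy ∨ ¬cache) forces cache = False.
  Clause (¬busy ∨ cache) is falsified — contradiction.
Case busy = False:
  Clause (busy) is falsified — contradiction.
Both cases fail, so the formula is unsatisfiable.

Unsatisfiable — no assignment works.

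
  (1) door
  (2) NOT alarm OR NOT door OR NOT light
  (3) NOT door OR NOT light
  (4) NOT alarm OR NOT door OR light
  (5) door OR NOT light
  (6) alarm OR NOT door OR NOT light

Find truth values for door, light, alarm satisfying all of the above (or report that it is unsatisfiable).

door = True, light = False, alarm = False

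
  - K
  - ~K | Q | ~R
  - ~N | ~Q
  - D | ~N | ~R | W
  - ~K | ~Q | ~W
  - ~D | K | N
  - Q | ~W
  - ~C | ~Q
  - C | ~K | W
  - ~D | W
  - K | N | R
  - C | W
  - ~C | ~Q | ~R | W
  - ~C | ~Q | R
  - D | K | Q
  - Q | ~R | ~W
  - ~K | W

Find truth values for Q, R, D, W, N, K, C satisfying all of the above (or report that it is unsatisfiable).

No satisfying assignment exists.

Case K = True:
  (~K | W) forces W = True.
  (~K | ~Q | ~W) forces Q = False.
  Clause (Q | ~W) is falsified — contradiction.
Case K = False:
  Clause (K) is falsified — contradiction.
Both cases fail, so the formula is unsatisfiable.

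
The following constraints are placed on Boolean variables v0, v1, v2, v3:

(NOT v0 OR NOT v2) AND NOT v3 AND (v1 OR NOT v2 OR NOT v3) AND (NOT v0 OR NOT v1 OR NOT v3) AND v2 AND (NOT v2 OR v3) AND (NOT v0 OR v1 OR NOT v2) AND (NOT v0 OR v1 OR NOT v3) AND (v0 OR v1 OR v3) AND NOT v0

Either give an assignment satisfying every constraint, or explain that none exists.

Case v3 = True:
  Clause (NOT v3) is falsified — contradiction.
Case v3 = False:
  (v2) forces v2 = True.
  Clause (NOT v2 OR v3) is falsified — contradiction.
Both cases fail, so the formula is unsatisfiable.

Unsatisfiable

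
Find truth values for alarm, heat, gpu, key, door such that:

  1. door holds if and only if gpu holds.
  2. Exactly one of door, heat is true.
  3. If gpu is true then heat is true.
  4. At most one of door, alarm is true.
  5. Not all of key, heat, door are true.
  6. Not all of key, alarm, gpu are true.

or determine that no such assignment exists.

alarm = False, heat = True, gpu = False, key = False, door = False

  (1) door=F, gpu=F — same ✓
  (2) {door, heat}: 1 true — exactly one ✓
  (3) gpu=F ⇒ heat: vacuous ✓
  (4) {door, alarm}: 0 true — at most one ✓
  (5) {key, heat, door}: 1/3 true — not all ✓
  (6) {key, alarm, gpu}: 0/3 true — not all ✓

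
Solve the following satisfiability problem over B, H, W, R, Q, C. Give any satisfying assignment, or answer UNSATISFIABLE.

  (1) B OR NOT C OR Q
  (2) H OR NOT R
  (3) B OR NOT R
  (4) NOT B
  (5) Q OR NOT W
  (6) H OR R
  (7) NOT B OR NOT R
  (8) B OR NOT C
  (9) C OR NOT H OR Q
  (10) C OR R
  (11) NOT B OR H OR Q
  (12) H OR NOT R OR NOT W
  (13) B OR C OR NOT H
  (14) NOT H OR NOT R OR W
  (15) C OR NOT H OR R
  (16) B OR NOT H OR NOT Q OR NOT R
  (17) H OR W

UNSATISFIABLE

Case B = True:
  Clause (NOT B) is falsified — contradiction.
Case B = False:
  (B OR NOT R) forces R = False.
  (H OR R) forces H = True.
  (B OR NOT C) forces C = False.
  Clause (C OR R) is falsified — contradiction.
Both cases fail, so the formula is unsatisfiable.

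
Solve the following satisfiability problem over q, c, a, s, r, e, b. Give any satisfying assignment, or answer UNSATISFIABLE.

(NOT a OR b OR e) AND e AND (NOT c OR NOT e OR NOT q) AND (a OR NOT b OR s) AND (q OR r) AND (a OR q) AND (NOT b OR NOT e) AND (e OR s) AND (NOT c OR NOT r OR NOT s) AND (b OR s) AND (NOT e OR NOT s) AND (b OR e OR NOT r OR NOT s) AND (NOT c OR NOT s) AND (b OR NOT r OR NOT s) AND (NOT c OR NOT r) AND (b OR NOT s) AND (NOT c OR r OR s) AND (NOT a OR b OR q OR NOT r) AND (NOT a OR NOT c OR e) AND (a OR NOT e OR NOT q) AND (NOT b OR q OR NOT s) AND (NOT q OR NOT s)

No satisfying assignment exists.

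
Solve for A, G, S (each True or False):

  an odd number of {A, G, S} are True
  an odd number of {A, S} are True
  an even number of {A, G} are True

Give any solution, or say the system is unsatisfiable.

A = False; G = False; S = True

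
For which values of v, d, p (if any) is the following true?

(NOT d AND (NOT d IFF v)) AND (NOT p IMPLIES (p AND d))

v: True; d: False; p: True

  NOT d AND (NOT d IFF v) = True
    NOT d = True
    NOT d IFF v = True
      NOT d = True
  NOT p IMPLIES (p AND d) = True
    NOT p = False
    p AND d = False
Both conjuncts True, so the formula holds.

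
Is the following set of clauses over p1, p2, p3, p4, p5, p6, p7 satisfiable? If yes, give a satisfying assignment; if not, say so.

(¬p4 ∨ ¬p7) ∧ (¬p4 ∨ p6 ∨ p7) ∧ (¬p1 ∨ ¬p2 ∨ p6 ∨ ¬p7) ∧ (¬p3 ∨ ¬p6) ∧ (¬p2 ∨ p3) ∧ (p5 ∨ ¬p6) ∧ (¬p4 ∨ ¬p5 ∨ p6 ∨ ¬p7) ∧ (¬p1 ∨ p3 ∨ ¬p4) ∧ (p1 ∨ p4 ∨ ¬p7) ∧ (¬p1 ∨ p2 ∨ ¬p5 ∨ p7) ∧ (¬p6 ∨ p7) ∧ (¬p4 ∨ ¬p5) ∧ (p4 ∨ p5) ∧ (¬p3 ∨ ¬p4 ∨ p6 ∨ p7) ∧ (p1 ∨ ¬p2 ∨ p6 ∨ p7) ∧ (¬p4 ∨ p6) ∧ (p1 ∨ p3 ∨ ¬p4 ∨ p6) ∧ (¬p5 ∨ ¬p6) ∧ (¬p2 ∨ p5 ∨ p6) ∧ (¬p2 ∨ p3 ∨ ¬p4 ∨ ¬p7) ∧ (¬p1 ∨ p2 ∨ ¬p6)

Set p1 = True.
Set p2 = False.
  then (¬p1 ∨ p2 ∨ ¬p6) forces p6 = False.
  then (¬p4 ∨ p6) forces p4 = False.
  then (p4 ∨ p5) forces p5 = True.
  then (¬p1 ∨ p2 ∨ ¬p5 ∨ p7) forces p7 = True.
Set p3 = True.
All clauses satisfied.

p1 = True, p2 = False, p3 = True, p4 = False, p5 = True, p6 = False, p7 = True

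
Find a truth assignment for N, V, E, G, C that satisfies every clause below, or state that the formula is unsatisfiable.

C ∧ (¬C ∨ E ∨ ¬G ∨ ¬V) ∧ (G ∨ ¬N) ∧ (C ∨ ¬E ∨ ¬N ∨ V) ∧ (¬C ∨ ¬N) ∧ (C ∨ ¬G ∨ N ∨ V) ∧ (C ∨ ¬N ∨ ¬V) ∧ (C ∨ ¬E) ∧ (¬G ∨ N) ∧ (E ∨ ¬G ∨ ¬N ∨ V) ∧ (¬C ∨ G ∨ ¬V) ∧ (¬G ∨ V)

N=F, V=F, E=T, G=F, C=T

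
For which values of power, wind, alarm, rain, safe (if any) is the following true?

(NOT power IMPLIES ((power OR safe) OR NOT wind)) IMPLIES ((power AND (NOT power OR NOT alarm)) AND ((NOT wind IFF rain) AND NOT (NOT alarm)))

power: False; wind: True; alarm: True; rain: False; safe: False

  (NOT power IMPLIES ((power OR safe) OR NOT wind)) IMPLIES ((power AND (NOT power OR NOT alarm)) AND ((NOT wind IFF rain) AND NOT (NOT alarm))) = True
    NOT power IMPLIES ((power OR safe) OR NOT wind) = False
      NOT power = True
      (power OR safe) OR NOT wind = False
        power OR safe = False
        NOT wind = False
    (power AND (NOT power OR NOT alarm)) AND ((NOT wind IFF rain) AND NOT (NOT alarm)) = False
      power AND (NOT power OR NOT alarm) = False
        NOT power OR NOT alarm = True
          NOT power = True
          NOT alarm = False
      (NOT wind IFF rain) AND NOT (NOT alarm) = True
        NOT wind IFF rain = True
          NOT wind = False
        NOT (NOT alarm) = True
          NOT alarm = False
The formula evaluates to True.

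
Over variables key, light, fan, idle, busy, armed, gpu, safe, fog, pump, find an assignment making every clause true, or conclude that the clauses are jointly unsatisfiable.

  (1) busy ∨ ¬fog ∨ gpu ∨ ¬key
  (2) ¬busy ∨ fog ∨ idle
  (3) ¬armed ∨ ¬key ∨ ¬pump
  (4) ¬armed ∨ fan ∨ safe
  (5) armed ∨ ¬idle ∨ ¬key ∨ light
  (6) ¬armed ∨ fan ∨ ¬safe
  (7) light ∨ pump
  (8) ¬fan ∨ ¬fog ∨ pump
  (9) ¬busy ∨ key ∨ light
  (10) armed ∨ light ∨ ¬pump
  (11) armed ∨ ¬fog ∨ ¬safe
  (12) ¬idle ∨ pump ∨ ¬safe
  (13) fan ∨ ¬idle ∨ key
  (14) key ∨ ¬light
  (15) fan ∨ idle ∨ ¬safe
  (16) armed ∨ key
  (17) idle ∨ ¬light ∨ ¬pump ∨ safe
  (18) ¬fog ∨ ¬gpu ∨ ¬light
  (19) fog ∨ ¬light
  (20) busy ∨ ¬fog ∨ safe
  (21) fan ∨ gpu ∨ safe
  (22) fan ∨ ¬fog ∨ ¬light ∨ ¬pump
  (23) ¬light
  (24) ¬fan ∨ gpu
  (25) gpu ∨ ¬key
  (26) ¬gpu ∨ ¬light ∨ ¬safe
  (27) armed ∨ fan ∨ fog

Unit clause (¬light) forces light = False.
In (light ∨ pump) only pump is left, so pump = True.
In (armed ∨ light ∨ ¬pump) only armed is left, so armed = True.
In (¬armed ∨ ¬key ∨ ¬pump) only ¬key is left, so key = False.
In (¬busy ∨ key ∨ light) only ¬busy is left, so busy = False.
Set fan = True.
  then (¬fan ∨ gpu) forces gpu = True.
Set idle = False.
Set safe = True.
Set fog = False.
All clauses satisfied.

key: False, light: False, fan: True, idle: False, busy: False, armed: True, gpu: True, safe: True, fog: False, pump: True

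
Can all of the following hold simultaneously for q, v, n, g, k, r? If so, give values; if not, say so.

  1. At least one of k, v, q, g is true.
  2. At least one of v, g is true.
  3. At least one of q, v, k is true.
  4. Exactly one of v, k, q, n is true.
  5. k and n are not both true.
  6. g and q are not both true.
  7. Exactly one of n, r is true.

q = False, v = True, n = False, g = True, k = False, r = True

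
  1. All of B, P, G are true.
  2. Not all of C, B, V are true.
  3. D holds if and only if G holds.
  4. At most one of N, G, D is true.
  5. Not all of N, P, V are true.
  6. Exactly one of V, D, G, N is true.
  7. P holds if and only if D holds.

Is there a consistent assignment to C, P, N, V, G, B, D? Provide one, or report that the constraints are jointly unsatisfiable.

Unsatisfiable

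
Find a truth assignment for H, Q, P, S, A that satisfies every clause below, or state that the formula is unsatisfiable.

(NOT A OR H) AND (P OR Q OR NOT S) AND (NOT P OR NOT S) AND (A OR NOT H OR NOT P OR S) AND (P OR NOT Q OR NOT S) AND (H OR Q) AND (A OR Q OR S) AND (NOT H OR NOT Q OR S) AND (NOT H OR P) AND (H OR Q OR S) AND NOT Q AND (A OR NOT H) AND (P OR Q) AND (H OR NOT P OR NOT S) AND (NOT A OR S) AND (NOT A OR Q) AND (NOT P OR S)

Unsatisfiable — no assignment works.

Case Q = True:
  Clause (NOT Q) is falsified — contradiction.
Case Q = False:
  (H OR Q) forces H = True.
  (NOT H OR P) forces P = True.
  (NOT P OR NOT S) forces S = False.
  Clause (NOT P OR S) is falsified — contradiction.
Both cases fail, so the formula is unsatisfiable.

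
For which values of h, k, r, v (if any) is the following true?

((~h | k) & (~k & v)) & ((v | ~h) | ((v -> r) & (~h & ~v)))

h: False; k: False; r: True; v: True

  (~h | k) & (~k & v) = True
    ~h | k = True
      ~h = True
    ~k & v = True
      ~k = True
  (v | ~h) | ((v -> r) & (~h & ~v)) = True
    v | ~h = True
      ~h = True
    (v -> r) & (~h & ~v) = False
      v -> r = True
      ~h & ~v = False
        ~h = True
        ~v = False
Both conjuncts True, so the formula holds.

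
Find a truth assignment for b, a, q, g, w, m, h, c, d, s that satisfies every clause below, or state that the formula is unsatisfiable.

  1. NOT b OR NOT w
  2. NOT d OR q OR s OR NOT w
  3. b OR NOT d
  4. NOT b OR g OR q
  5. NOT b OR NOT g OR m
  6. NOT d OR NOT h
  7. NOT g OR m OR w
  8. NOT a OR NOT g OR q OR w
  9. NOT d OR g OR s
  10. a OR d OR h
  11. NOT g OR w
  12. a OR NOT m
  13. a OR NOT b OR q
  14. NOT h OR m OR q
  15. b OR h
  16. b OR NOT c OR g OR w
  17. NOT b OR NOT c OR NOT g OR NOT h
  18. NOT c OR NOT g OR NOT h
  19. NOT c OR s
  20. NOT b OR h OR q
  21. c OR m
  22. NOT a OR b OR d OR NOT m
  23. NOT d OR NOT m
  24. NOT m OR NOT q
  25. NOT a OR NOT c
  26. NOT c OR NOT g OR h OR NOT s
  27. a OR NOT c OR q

Set b = False.
  then (b OR NOT d) forces d = False.
  then (b OR h) forces h = True.
Try a = True:
  (NOT a OR b OR d OR NOT m) forces m = False.
  (NOT h OR m OR q) forces q = True.
  (c OR m) forces c = True.
  clause (NOT a OR NOT c) is falsified — backtrack.
So a = False.
  then (a OR NOT m) forces m = False.
  then (NOT h OR m OR q) forces q = True.
  then (c OR m) forces c = True.
  then (NOT c OR NOT g OR NOT h) forces g = False.
  then (NOT c OR s) forces s = True.
  then (b OR NOT c OR g OR w) forces w = True.
All clauses satisfied.

b = False; a = False; q = True; g = False; w = True; m = False; h = True; c = True; d = False; s = True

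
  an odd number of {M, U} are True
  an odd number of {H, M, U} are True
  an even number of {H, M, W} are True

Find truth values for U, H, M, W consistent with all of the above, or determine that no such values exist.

U = True; H = False; M = False; W = False

{M, U}: 1 true → odd ✓
{H, M, U}: 1 true → odd ✓
{H, M, W}: 0 true → even ✓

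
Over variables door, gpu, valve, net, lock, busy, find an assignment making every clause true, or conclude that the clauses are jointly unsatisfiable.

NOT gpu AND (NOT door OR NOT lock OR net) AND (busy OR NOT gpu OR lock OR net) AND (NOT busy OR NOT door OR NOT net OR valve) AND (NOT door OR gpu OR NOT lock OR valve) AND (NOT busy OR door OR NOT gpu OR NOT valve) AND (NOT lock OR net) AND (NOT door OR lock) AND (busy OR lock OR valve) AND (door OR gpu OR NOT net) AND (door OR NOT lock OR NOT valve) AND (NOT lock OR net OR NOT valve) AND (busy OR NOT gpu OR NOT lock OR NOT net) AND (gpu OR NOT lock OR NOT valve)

door = False, gpu = False, valve = True, net = False, lock = False, busy = False

Unit clause (NOT gpu) forces gpu = False.
Try door = True:
  (NOT door OR lock) forces lock = True.
  (NOT door OR NOT lock OR net) forces net = True.
  (NOT door OR gpu OR NOT lock OR valve) forces valve = True.
  clause (gpu OR NOT lock OR NOT valve) is falsified — backtrack.
So door = False.
  then (door OR gpu OR NOT net) forces net = False.
  then (NOT lock OR net) forces lock = False.
Set valve = True.
Set busy = False.
All clauses satisfied.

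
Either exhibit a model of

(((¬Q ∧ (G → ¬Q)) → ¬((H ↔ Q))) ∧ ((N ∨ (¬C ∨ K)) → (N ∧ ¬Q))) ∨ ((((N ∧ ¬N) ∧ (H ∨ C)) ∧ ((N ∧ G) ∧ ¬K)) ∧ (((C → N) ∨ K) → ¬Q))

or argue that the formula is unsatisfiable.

N=T, H=T, C=F, Q=F, K=T, G=F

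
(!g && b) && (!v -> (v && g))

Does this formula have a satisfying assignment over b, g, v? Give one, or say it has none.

b = True, g = False, v = True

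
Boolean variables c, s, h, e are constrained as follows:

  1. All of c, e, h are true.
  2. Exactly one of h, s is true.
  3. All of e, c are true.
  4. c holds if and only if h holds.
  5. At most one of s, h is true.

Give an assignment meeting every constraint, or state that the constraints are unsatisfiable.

c = True, s = False, h = True, e = True

  (1) {c, e, h}: all 3 true ✓
  (2) {h, s}: 1 true — exactly one ✓
  (3) {e, c}: all 2 true ✓
  (4) c=T, h=T — same ✓
  (5) {s, h}: 1 true — at most one ✓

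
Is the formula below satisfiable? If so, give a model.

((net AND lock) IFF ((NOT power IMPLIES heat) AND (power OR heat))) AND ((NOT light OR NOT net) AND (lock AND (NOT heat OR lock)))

heat = True, power = False, light = False, net = True, lock = True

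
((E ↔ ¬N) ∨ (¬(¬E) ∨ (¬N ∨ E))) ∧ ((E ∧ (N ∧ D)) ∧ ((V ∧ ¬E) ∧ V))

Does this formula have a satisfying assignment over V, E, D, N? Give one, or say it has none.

No satisfying assignment exists.

Case E = True: the conjunct ¬E is False.
Case E = False: the conjunct E is False.
Both cases fail — unsatisfiable.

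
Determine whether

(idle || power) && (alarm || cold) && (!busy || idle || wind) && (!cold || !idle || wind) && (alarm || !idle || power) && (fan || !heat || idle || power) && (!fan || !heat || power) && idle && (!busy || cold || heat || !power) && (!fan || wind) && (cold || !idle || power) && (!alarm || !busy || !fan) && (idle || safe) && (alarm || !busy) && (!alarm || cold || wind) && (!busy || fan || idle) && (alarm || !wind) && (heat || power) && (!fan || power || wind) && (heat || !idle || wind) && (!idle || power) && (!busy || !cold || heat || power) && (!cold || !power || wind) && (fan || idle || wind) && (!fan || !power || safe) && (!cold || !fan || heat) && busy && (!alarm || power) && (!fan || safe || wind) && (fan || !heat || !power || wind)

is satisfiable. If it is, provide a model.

Unit clause (idle) forces idle = True.
In (!idle || power) only power is left, so power = True.
Unit clause (busy) forces busy = True.
In (alarm || !busy) only alarm is left, so alarm = True.
In (!alarm || !busy || !fan) only !fan is left, so fan = False.
Set safe = True.
Set heat = True.
  then (fan || !heat || !power || wind) forces wind = True.
Set cold = True.
All clauses satisfied.

alarm = True, safe = True, heat = True, power = True, cold = True, idle = True, fan = False, busy = True, wind = True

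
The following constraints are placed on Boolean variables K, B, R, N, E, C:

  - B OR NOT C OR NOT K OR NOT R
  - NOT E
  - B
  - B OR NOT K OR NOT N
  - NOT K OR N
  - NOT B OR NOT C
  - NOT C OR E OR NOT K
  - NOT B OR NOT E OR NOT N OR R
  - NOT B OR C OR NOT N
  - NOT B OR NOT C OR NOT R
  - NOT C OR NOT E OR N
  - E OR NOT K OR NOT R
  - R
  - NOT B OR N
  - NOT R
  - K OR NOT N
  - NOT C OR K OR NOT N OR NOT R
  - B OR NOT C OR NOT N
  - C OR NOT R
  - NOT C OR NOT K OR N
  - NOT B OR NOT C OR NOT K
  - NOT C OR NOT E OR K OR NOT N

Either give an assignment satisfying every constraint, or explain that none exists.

Unsatisfiable

Case R = True:
  Clause (NOT R) is falsified — contradiction.
Case R = False:
  Clause (R) is falsified — contradiction.
Both cases fail, so the formula is unsatisfiable.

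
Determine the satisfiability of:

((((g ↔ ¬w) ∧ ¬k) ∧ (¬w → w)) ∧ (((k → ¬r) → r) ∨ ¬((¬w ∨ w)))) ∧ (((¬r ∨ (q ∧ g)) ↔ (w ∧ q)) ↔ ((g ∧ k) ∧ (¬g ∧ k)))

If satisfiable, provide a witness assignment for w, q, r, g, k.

w: True, q: True, r: True, g: False, k: False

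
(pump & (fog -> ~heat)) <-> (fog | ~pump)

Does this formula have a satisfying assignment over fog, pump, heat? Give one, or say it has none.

fog: True, pump: True, heat: False

  (pump & (fog -> ~heat)) <-> (fog | ~pump) = True
    pump & (fog -> ~heat) = True
      fog -> ~heat = True
        ~heat = True
    fog | ~pump = True
      ~pump = False
The formula evaluates to True.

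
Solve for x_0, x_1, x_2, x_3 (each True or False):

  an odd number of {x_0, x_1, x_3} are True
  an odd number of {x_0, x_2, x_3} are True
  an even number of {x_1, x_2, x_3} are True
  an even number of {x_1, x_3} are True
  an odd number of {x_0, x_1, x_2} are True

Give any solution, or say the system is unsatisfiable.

x_0: True; x_1: False; x_2: False; x_3: False

{x_0, x_1, x_3}: 1 true → odd ✓
{x_0, x_2, x_3}: 1 true → odd ✓
{x_1, x_2, x_3}: 0 true → even ✓
{x_1, x_3}: 0 true → even ✓
{x_0, x_1, x_2}: 1 true → odd ✓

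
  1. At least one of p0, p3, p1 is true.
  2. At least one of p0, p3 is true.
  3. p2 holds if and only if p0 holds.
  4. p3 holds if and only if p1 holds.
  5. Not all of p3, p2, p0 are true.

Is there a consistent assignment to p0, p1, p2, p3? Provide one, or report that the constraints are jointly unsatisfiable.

p0 = False, p1 = True, p2 = False, p3 = True

  (1) {p0, p3, p1}: 2 true — at least one ✓
  (2) {p0, p3}: 1 true — at least one ✓
  (3) p2=F, p0=F — same ✓
  (4) p3=T, p1=T — same ✓
  (5) {p3, p2, p0}: 1/3 true — not all ✓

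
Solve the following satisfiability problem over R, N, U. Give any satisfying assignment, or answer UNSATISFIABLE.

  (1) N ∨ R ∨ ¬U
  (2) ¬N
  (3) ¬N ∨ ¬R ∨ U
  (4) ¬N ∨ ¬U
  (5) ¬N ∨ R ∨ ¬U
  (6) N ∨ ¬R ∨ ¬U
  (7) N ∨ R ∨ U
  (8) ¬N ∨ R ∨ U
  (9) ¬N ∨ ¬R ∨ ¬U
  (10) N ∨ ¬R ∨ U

Unsatisfiable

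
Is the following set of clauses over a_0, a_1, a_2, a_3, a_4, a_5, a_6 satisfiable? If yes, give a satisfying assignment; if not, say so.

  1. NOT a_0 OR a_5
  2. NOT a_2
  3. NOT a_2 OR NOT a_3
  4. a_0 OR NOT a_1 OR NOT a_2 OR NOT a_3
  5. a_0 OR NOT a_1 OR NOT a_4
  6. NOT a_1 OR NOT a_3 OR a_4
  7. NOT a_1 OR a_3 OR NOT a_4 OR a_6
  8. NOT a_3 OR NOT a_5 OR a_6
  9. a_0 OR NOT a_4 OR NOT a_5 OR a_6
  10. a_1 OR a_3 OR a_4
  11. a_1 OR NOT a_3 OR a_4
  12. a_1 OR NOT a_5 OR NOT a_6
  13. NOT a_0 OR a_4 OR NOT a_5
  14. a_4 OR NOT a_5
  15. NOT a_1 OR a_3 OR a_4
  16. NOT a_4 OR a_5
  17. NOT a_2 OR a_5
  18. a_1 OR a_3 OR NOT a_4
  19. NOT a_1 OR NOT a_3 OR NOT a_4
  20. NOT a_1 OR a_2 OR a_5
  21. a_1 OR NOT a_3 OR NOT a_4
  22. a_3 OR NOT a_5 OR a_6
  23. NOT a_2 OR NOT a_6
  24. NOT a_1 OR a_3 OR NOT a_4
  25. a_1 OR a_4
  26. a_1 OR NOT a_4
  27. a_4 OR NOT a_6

Unsatisfiable

Case a_1 = True:
  (NOT a_2) forces a_2 = False.
  (NOT a_1 OR a_2 OR a_5) forces a_5 = True.
  (a_4 OR NOT a_5) forces a_4 = True.
  (a_0 OR NOT a_1 OR NOT a_4) forces a_0 = True.
  (NOT a_1 OR NOT a_3 OR NOT a_4) forces a_3 = False.
  Clause (NOT a_1 OR a_3 OR NOT a_4) is falsified — contradiction.
Case a_1 = False:
  (NOT a_2) forces a_2 = False.
  (a_1 OR a_4) forces a_4 = True.
  Clause (a_1 OR NOT a_4) is falsified — contradiction.
Both cases fail, so the formula is unsatisfiable.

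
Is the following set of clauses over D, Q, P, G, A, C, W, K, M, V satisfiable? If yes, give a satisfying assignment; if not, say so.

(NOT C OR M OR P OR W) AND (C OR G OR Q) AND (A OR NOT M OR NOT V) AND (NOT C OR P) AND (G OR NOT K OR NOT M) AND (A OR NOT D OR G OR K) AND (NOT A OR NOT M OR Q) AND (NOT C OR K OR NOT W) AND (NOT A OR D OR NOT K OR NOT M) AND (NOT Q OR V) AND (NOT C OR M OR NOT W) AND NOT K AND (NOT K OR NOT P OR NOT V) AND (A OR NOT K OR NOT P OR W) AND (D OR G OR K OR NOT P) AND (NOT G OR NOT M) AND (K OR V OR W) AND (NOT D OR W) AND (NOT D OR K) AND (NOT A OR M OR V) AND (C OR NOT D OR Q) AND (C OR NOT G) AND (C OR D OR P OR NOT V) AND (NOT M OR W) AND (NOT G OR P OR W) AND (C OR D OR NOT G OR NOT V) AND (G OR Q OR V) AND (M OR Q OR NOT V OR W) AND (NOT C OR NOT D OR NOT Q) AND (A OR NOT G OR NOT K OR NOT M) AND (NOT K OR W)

Unit clause (NOT K) forces K = False.
In (NOT D OR K) only NOT D is left, so D = False.
Set Q = True.
  then (NOT Q OR V) forces V = True.
Try P = False:
  (NOT C OR P) forces C = False.
  clause (C OR D OR P OR NOT V) is falsified — backtrack.
So P = True.
  then (D OR G OR K OR NOT P) forces G = True.
  then (NOT G OR NOT M) forces M = False.
  then (C OR NOT G) forces C = True.
  then (NOT C OR K OR NOT W) forces W = False.
Set A = False.
All clauses satisfied.

D: False, Q: True, P: True, G: True, A: False, C: True, W: False, K: False, M: False, V: True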